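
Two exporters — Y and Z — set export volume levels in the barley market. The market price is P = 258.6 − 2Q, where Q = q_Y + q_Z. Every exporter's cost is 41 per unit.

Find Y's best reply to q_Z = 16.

Exporter Y's profit: π = q_Y(258.6 − 2(q_Y + q_Z)) − 41q_Y.
∂π/∂q_Y = 217.6 − 4q_Y − 2q_Z = 0, so q_Y = 54.4 − 0.5q_Z.
At q_Z = 16: q_Y = 54.4 − 0.5·16 = 46.4.

46.4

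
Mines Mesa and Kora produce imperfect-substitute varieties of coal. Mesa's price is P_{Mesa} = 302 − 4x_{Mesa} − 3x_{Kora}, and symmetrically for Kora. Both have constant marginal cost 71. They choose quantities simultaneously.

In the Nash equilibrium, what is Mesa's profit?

Mine Mesa's profit: π = x_{Mesa}(302 − 4x_{Mesa} − 3x_{Kora}) − 71x_{Mesa}.
∂π/∂x_{Mesa} = 231 − 8x_{Mesa} − 3x_{Kora} = 0 ⇒ x_{Mesa} = 28.875 − 0.375x_{Kora}.
By symmetry x_{Kora} = x_{Mesa}; substituting into the reaction function, 1.375x_{Mesa} = 28.875 and x_{Mesa} = 21.
P_{Mesa} = 302 − 4·21 − 3·21 = 155.
Profit = (155 − 71)·21 = 1764.

1764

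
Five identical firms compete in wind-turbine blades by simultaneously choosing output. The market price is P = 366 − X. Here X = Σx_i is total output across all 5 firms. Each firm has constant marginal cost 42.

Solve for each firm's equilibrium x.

A representative firm's profit is π_i = x_i(366 − X) − 42x_i, with X = x_i + Σ_{j≠i} x_j.
First-order condition: 324 − 2x_i − Σ_{j≠i} x_j = 0.
In a symmetric equilibrium every firm chooses the same x, so Σ_{j≠i} x_j = 4x. The condition becomes 324 − 6x = 0, giving x = 324/6 = 54.

54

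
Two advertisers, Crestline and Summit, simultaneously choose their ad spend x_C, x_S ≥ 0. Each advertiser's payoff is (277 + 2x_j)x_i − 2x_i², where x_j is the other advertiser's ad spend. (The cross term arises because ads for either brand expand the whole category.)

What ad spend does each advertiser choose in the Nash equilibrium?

Crestline's payoff is (277 + 2x_S)x_C − 2x_C².
∂π/∂x_C = 277 + 2x_S − 4x_C = 0, so x_C = 69.25 + 0.5x_S.
The game is symmetric, so in equilibrium x_S = x_C: the reaction function gives 0.5x_C = 69.25, hence x_C = 138.5.

138.5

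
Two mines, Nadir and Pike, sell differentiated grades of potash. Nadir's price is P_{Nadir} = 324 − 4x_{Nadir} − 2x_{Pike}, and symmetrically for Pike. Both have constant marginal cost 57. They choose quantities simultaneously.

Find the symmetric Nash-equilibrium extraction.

26.7

Mine Nadir's profit: π = x_{Nadir}(324 − 4x_{Nadir} − 2x_{Pike}) − 57x_{Nadir}.
∂π/∂x_{Nadir} = 267 − 8x_{Nadir} − 2x_{Pike} = 0 ⇒ x_{Nadir} = 33.375 − 0.25x_{Pike}.
The game is symmetric, so in equilibrium x_{Pike} = x_{Nadir}: the reaction function gives 1.25x_{Nadir} = 33.375, hence x_{Nadir} = 26.7.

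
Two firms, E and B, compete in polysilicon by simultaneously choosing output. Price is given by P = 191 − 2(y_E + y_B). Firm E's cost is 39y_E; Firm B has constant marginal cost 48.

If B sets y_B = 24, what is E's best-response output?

26

Firm E's profit: π = y_E(191 − 2(y_E + y_B)) − 39y_E.
∂π/∂y_E = 152 − 4y_E − 2y_B = 0, so y_E = 38 − 0.5y_B.
At y_B = 24: y_E = 38 − 0.5·24 = 26.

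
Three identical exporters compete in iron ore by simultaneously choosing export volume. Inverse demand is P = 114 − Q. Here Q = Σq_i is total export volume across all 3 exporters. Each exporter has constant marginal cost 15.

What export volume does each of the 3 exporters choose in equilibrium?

A representative exporter's profit is π_i = q_i(114 − Q) − 15q_i, with Q = q_i + Σ_{j≠i} q_j.
First-order condition: 99 − 2q_i − Σ_{j≠i} q_j = 0.
With identical exporters, set every q_j = q: then 99 − 2q − 2q = 0, i.e. q = 99/4 = 24.75.

24.75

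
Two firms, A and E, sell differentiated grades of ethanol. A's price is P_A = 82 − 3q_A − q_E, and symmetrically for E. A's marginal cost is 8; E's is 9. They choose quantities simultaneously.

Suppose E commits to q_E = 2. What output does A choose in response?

Firm A's profit: π = q_A(82 − 3q_A − q_E) − 8q_A.
∂π/∂q_A = 74 − 6q_A − q_E = 0 ⇒ q_A = 37/3 − (1/6)q_E.
At q_E = 2: q_A = 37/3 − (1/6)·2 = 12.

12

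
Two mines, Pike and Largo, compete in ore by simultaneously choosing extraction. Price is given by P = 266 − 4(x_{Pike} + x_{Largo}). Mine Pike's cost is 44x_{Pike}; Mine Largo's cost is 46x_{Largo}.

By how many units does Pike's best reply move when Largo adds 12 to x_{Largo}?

-6

Mine Pike's profit: π = x_{Pike}(266 − 4(x_{Pike} + x_{Largo})) − 44x_{Pike}.
∂π/∂x_{Pike} = 222 − 8x_{Pike} − 4x_{Largo} = 0, so x_{Pike} = 27.75 − 0.5x_{Largo}.
The reaction-function slope is −0.5, so a 12-unit rise in x_{Largo} moves x_{Pike} by −0.5 × 12 = −6. Pike's best response falls — the actions are strategic substitutes.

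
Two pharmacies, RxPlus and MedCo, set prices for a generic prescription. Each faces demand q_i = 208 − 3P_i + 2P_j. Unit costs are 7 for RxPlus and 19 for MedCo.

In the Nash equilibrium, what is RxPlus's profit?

8268.75

RxPlus's profit: π = (P_{RxPlus} − 7)(208 − 3P_{RxPlus} + 2P_{MedCo}).
∂π/∂P_{RxPlus} = 229 − 6P_{RxPlus} + 2P_{MedCo} = 0 ⇒ P_{RxPlus} = 229/6 + (1/3)P_{MedCo}.
Similarly P_{MedCo} = 265/6 + (1/3)P_{RxPlus}.
Substituting the second reaction function into the first: P_{RxPlus} = 229/6 + (1/3)(265/6 + (1/3)P_{RxPlus}), which gives (8/9)P_{RxPlus} = 476/9 ⇒ P_{RxPlus} = 59.5.
Then P_{MedCo} = 265/6 + (1/3)·59.5 = 64.
q_{RxPlus} = 208 − 3·59.5 + 2·64 = 157.5.
Profit = (59.5 − 7)·157.5 = 8268.75.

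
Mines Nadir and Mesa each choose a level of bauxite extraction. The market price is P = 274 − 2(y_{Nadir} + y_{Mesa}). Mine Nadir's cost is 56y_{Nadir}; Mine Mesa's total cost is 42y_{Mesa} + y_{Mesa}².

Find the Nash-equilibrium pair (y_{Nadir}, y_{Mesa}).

42.2, 24.6

Mine Nadir's profit: π = y_{Nadir}(274 − 2(y_{Nadir} + y_{Mesa})) − 56y_{Nadir}.
∂π/∂y_{Nadir} = 218 − 4y_{Nadir} − 2y_{Mesa} = 0, so y_{Nadir} = 54.5 − 0.5y_{Mesa}.
For Mesa: ∂π/∂y_{Mesa} = 232 − 6y_{Mesa} − 2y_{Nadir} = 0 ⇒ y_{Mesa} = 116/3 − (1/3)y_{Nadir}.
Solving the two reaction functions simultaneously: (1 − (−0.5)(−1/3))y_{Nadir} = 54.5 − 0.5·(116/3), so (5/6)y_{Nadir} = 211/6 and y_{Nadir} = 42.2.
Then y_{Mesa} = 116/3 − (1/3)·42.2 = 24.6.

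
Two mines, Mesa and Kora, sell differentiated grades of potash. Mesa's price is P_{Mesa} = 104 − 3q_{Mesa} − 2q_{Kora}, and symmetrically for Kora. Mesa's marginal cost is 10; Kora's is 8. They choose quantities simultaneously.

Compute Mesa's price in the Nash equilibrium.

44.875

Mine Mesa's profit: π = q_{Mesa}(104 − 3q_{Mesa} − 2q_{Kora}) − 10q_{Mesa}.
∂π/∂q_{Mesa} = 94 − 6q_{Mesa} − 2q_{Kora} = 0 ⇒ q_{Mesa} = 47/3 − (1/3)q_{Kora}.
Similarly q_{Kora} = 16 − (1/3)q_{Mesa}.
Solving the two reaction functions simultaneously: (1 − (−1/3)(−1/3))q_{Mesa} = 47/3 − (1/3)·16, so (8/9)q_{Mesa} = 31/3 and q_{Mesa} = 11.625.
Then q_{Kora} = 16 − (1/3)·11.625 = 12.125.
P_{Mesa} = 104 − 3·11.625 − 2·12.125 = 44.875.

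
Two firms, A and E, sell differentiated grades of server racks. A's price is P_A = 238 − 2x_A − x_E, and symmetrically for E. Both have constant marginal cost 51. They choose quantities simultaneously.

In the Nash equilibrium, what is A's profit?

Firm A's profit: π = x_A(238 − 2x_A − x_E) − 51x_A.
∂π/∂x_A = 187 − 4x_A − x_E = 0 ⇒ x_A = 46.75 − 0.25x_E.
Setting x_A = x_E in the reaction function: x_A = 46.75 − 0.25x_A, so x_A = 46.75 / 1.25 = 37.4.
P_A = 238 − 2·37.4 − 37.4 = 125.8.
Profit = (125.8 − 51)·37.4 = 2797.52.

2797.52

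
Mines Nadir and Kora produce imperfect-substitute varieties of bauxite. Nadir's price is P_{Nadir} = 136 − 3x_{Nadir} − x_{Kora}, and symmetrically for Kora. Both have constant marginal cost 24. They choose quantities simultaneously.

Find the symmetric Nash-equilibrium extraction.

16

Mine Nadir's profit: π = x_{Nadir}(136 − 3x_{Nadir} − x_{Kora}) − 24x_{Nadir}.
∂π/∂x_{Nadir} = 112 − 6x_{Nadir} − x_{Kora} = 0 ⇒ x_{Nadir} = 56/3 − (1/6)x_{Kora}.
The game is symmetric, so in equilibrium x_{Kora} = x_{Nadir}: the reaction function gives (7/6)x_{Nadir} = 56/3, hence x_{Nadir} = 16.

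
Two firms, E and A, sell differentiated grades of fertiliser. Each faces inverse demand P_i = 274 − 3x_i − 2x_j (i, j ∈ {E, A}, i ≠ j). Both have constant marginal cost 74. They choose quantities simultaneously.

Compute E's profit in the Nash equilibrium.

Firm E's profit: π = x_E(274 − 3x_E − 2x_A) − 74x_E.
∂π/∂x_E = 200 − 6x_E − 2x_A = 0 ⇒ x_E = 100/3 − (1/3)x_A.
Setting x_E = x_A in the reaction function: x_E = 100/3 − (1/3)x_E, so x_E = (100/3) / (4/3) = 25.
P_E = 274 − 3·25 − 2·25 = 149.
Profit = (149 − 74)·25 = 1875.

1875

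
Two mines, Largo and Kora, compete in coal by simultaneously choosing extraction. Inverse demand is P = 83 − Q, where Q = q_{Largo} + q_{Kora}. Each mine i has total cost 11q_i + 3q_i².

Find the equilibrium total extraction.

Mine Largo's profit: π = q_{Largo}(83 − (q_{Largo} + q_{Kora})) − 11q_{Largo} − 3q_{Largo}².
∂π/∂q_{Largo} = 72 − 8q_{Largo} − q_{Kora} = 0, so q_{Largo} = 9 − 0.125q_{Kora}.
By symmetry q_{Kora} = q_{Largo}; substituting into the reaction function, 1.125q_{Largo} = 9 and q_{Largo} = 8.
Total extraction: 8 + 8 = 16.

16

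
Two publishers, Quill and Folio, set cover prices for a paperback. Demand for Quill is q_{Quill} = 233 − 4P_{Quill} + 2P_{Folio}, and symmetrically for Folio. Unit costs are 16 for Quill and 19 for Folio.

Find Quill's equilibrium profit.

4596.84

Quill's profit: π = (P_{Quill} − 16)(233 − 4P_{Quill} + 2P_{Folio}).
∂π/∂P_{Quill} = 297 − 8P_{Quill} + 2P_{Folio} = 0 ⇒ P_{Quill} = 37.125 + 0.25P_{Folio}.
Similarly P_{Folio} = 38.625 + 0.25P_{Quill}.
Plugging P_{Folio} into Quill's best response: P_{Quill} = 37.125 + 0.25(38.625 + 0.25P_{Quill}) ⇒ 0.9375P_{Quill} = 1497/32, so P_{Quill} = 49.9.
Then P_{Folio} = 38.625 + 0.25·49.9 = 51.1.
q_{Quill} = 233 − 4·49.9 + 2·51.1 = 135.6.
Profit = (49.9 − 16)·135.6 = 4596.84.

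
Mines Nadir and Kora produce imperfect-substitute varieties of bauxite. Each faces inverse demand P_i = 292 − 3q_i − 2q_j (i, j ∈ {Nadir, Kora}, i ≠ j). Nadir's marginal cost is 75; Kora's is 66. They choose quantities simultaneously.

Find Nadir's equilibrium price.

154.6875

Mine Nadir's profit: π = q_{Nadir}(292 − 3q_{Nadir} − 2q_{Kora}) − 75q_{Nadir}.
∂π/∂q_{Nadir} = 217 − 6q_{Nadir} − 2q_{Kora} = 0 ⇒ q_{Nadir} = 217/6 − (1/3)q_{Kora}.
Similarly q_{Kora} = 113/3 − (1/3)q_{Nadir}.
Substituting the second reaction function into the first: q_{Nadir} = 217/6 − (1/3)(113/3 − (1/3)q_{Nadir}), which gives (8/9)q_{Nadir} = 425/18 ⇒ q_{Nadir} = 26.5625.
Then q_{Kora} = 113/3 − (1/3)·26.5625 = 28.8125.
P_{Nadir} = 292 − 3·26.5625 − 2·28.8125 = 154.6875.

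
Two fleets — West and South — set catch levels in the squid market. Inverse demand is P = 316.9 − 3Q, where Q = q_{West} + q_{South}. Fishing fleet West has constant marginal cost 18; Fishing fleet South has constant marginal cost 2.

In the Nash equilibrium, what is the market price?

Fishing fleet West's profit: π = q_{West}(316.9 − 3(q_{West} + q_{South})) − 18q_{West}.
∂π/∂q_{West} = 298.9 − 6q_{West} − 3q_{South} = 0, so q_{West} = 2989/60 − 0.5q_{South}.
By the same steps for South: q_{South} = 3149/60 − 0.5q_{West}.
Plugging q_{South} into West's best response: q_{West} = 2989/60 − 0.5(3149/60 − 0.5q_{West}) ⇒ 0.75q_{West} = 23.575, so q_{West} = 943/30.
Then q_{South} = 3149/60 − 0.5·(943/30) = 1103/30.
Equilibrium price: P = 316.9 − 3·68.2 = 112.3.

112.3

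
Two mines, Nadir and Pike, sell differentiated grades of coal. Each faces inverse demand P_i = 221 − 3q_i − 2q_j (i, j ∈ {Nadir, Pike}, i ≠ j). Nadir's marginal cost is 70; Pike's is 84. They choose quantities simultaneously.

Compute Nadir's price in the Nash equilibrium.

129.25

Mine Nadir's profit: π = q_{Nadir}(221 − 3q_{Nadir} − 2q_{Pike}) − 70q_{Nadir}.
∂π/∂q_{Nadir} = 151 − 6q_{Nadir} − 2q_{Pike} = 0 ⇒ q_{Nadir} = 151/6 − (1/3)q_{Pike}.
Similarly q_{Pike} = 137/6 − (1/3)q_{Nadir}.
Plugging q_{Pike} into Nadir's best response: q_{Nadir} = 151/6 − (1/3)(137/6 − (1/3)q_{Nadir}) ⇒ (8/9)q_{Nadir} = 158/9, so q_{Nadir} = 19.75.
Then q_{Pike} = 137/6 − (1/3)·19.75 = 16.25.
P_{Nadir} = 221 − 3·19.75 − 2·16.25 = 129.25.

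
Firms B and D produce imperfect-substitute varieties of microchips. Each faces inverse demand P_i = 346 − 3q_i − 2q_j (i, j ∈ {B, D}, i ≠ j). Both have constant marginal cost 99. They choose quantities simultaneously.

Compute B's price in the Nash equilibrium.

Firm B's profit: π = q_B(346 − 3q_B − 2q_D) − 99q_B.
∂π/∂q_B = 247 − 6q_B − 2q_D = 0 ⇒ q_B = 247/6 − (1/3)q_D.
Setting q_B = q_D in the reaction function: q_B = 247/6 − (1/3)q_B, so q_B = (247/6) / (4/3) = 30.875.
P_B = 346 − 3·30.875 − 2·30.875 = 191.625.

191.625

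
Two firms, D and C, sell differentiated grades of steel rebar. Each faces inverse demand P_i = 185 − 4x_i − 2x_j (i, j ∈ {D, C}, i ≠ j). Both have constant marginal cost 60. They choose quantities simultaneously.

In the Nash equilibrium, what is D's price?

110

Firm D's profit: π = x_D(185 − 4x_D − 2x_C) − 60x_D.
∂π/∂x_D = 125 − 8x_D − 2x_C = 0 ⇒ x_D = 15.625 − 0.25x_C.
The game is symmetric, so in equilibrium x_C = x_D: the reaction function gives 1.25x_D = 15.625, hence x_D = 12.5.
P_D = 185 − 4·12.5 − 2·12.5 = 110.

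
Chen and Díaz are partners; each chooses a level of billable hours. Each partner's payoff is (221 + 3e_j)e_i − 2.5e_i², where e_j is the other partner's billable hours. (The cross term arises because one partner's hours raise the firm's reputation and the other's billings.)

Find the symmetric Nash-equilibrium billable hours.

Chen's payoff is (221 + 3e_D)e_C − 2.5e_C².
∂π/∂e_C = 221 + 3e_D − 5e_C = 0, so e_C = 44.2 + 0.6e_D.
The game is symmetric, so in equilibrium e_D = e_C: the reaction function gives 0.4e_C = 44.2, hence e_C = 110.5.

110.5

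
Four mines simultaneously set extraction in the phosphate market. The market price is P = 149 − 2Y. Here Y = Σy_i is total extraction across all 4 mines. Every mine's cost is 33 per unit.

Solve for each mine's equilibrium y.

11.6

A representative mine's profit is π_i = y_i(149 − 2Y) − 33y_i, with Y = y_i + Σ_{j≠i} y_j.
First-order condition: 116 − 4y_i − 2Σ_{j≠i} y_j = 0.
In a symmetric equilibrium every mine chooses the same y, so Σ_{j≠i} y_j = 3y. The condition becomes 116 − 10y = 0, giving y = 116/10 = 11.6.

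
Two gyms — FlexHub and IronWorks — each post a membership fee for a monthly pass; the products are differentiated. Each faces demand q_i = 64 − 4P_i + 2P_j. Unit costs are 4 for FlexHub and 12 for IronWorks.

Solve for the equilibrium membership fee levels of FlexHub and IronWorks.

14.4, 17.6

FlexHub's profit: π = (P_{FlexHub} − 4)(64 − 4P_{FlexHub} + 2P_{IronWorks}).
∂π/∂P_{FlexHub} = 80 − 8P_{FlexHub} + 2P_{IronWorks} = 0 ⇒ P_{FlexHub} = 10 + 0.25P_{IronWorks}.
Similarly P_{IronWorks} = 14 + 0.25P_{FlexHub}.
Solving the two reaction functions simultaneously: (1 − (0.25)(0.25))P_{FlexHub} = 10 + 0.25·14, so 0.9375P_{FlexHub} = 13.5 and P_{FlexHub} = 14.4.
Then P_{IronWorks} = 14 + 0.25·14.4 = 17.6.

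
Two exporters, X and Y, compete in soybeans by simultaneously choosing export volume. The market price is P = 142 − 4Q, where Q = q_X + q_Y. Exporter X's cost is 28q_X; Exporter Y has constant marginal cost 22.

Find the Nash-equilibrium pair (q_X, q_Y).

9, 10.5

Exporter X's profit: π = q_X(142 − 4(q_X + q_Y)) − 28q_X.
∂π/∂q_X = 114 − 8q_X − 4q_Y = 0, so q_X = 14.25 − 0.5q_Y.
By the same steps for Y: q_Y = 15 − 0.5q_X.
Substituting the second reaction function into the first: q_X = 14.25 − 0.5(15 − 0.5q_X), which gives 0.75q_X = 6.75 ⇒ q_X = 9.
Then q_Y = 15 − 0.5·9 = 10.5.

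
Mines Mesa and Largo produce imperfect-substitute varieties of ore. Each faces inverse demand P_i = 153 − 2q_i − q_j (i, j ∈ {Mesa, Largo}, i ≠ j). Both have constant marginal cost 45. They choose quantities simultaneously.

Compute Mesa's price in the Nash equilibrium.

88.2

Mine Mesa's profit: π = q_{Mesa}(153 − 2q_{Mesa} − q_{Largo}) − 45q_{Mesa}.
∂π/∂q_{Mesa} = 108 − 4q_{Mesa} − q_{Largo} = 0 ⇒ q_{Mesa} = 27 − 0.25q_{Largo}.
By symmetry q_{Largo} = q_{Mesa}; substituting into the reaction function, 1.25q_{Mesa} = 27 and q_{Mesa} = 21.6.
P_{Mesa} = 153 − 2·21.6 − 21.6 = 88.2.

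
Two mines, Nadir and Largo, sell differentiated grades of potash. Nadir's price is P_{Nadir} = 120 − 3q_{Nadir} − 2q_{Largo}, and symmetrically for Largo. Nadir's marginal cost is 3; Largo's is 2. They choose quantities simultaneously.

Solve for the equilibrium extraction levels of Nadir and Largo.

Mine Nadir's profit: π = q_{Nadir}(120 − 3q_{Nadir} − 2q_{Largo}) − 3q_{Nadir}.
∂π/∂q_{Nadir} = 117 − 6q_{Nadir} − 2q_{Largo} = 0 ⇒ q_{Nadir} = 19.5 − (1/3)q_{Largo}.
Similarly q_{Largo} = 59/3 − (1/3)q_{Nadir}.
Solving the two reaction functions simultaneously: (1 − (−1/3)(−1/3))q_{Nadir} = 19.5 − (1/3)·(59/3), so (8/9)q_{Nadir} = 233/18 and q_{Nadir} = 14.5625.
Then q_{Largo} = 59/3 − (1/3)·14.5625 = 14.8125.

14.5625, 14.8125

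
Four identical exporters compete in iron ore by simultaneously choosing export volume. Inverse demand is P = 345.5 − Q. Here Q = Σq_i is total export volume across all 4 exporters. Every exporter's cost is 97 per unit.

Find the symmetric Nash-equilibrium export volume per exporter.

49.7

A representative exporter's profit is π_i = q_i(345.5 − Q) − 97q_i, with Q = q_i + Σ_{j≠i} q_j.
First-order condition: 248.5 − 2q_i − Σ_{j≠i} q_j = 0.
Imposing symmetry (q_j = q for all j) turns Σ_{j≠i} q_j into 3q, so 248.5 = 5q and q = 49.7.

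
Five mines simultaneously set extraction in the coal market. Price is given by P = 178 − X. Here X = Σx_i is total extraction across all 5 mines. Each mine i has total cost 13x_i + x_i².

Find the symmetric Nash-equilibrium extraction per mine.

20.625

A representative mine's profit is π_i = x_i(178 − X) − 13x_i − x_i², with X = x_i + Σ_{j≠i} x_j.
First-order condition: 165 − 4x_i − Σ_{j≠i} x_j = 0.
In a symmetric equilibrium every mine chooses the same x, so Σ_{j≠i} x_j = 4x. The condition becomes 165 − 8x = 0, giving x = 165/8 = 20.625.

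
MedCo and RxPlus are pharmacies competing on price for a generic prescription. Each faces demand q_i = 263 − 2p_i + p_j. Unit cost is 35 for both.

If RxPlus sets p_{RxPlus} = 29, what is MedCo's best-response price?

MedCo's profit: π = (p_{MedCo} − 35)(263 − 2p_{MedCo} + p_{RxPlus}).
∂π/∂p_{MedCo} = 333 − 4p_{MedCo} + p_{RxPlus} = 0 ⇒ p_{MedCo} = 83.25 + 0.25p_{RxPlus}.
At p_{RxPlus} = 29: p_{MedCo} = 83.25 + 0.25·29 = 90.5.

90.5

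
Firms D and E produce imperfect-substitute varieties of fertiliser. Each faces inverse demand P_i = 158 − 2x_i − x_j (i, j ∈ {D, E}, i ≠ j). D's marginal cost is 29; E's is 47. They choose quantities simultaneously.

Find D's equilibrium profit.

Firm D's profit: π = x_D(158 − 2x_D − x_E) − 29x_D.
∂π/∂x_D = 129 − 4x_D − x_E = 0 ⇒ x_D = 32.25 − 0.25x_E.
Similarly x_E = 27.75 − 0.25x_D.
Substituting the second reaction function into the first: x_D = 32.25 − 0.25(27.75 − 0.25x_D), which gives 0.9375x_D = 25.3125 ⇒ x_D = 27.
Then x_E = 27.75 − 0.25·27 = 21.
P_D = 158 − 2·27 − 21 = 83.
Profit = (83 − 29)·27 = 1458.

1458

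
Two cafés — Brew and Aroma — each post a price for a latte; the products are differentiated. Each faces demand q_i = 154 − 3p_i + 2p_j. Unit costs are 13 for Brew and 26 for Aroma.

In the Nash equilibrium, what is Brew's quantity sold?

113.0625

Brew's profit: π = (p_{Brew} − 13)(154 − 3p_{Brew} + 2p_{Aroma}).
∂π/∂p_{Brew} = 193 − 6p_{Brew} + 2p_{Aroma} = 0 ⇒ p_{Brew} = 193/6 + (1/3)p_{Aroma}.
Similarly p_{Aroma} = 116/3 + (1/3)p_{Brew}.
Plugging p_{Aroma} into Brew's best response: p_{Brew} = 193/6 + (1/3)(116/3 + (1/3)p_{Brew}) ⇒ (8/9)p_{Brew} = 811/18, so p_{Brew} = 50.6875.
Then p_{Aroma} = 116/3 + (1/3)·50.6875 = 55.5625.
q_{Brew} = 154 − 3·50.6875 + 2·55.5625 = 113.0625.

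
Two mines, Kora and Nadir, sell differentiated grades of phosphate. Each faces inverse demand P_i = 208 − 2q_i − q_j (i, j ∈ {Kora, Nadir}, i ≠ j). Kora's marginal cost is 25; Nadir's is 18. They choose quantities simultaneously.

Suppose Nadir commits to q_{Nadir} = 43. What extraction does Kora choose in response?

Mine Kora's profit: π = q_{Kora}(208 − 2q_{Kora} − q_{Nadir}) − 25q_{Kora}.
∂π/∂q_{Kora} = 183 − 4q_{Kora} − q_{Nadir} = 0 ⇒ q_{Kora} = 45.75 − 0.25q_{Nadir}.
At q_{Nadir} = 43: q_{Kora} = 45.75 − 0.25·43 = 35.

35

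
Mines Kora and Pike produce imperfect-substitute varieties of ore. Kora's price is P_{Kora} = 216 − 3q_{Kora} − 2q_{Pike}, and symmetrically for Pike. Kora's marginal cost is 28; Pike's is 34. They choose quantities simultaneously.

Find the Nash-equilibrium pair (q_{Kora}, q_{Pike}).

23.875, 22.375

Mine Kora's profit: π = q_{Kora}(216 − 3q_{Kora} − 2q_{Pike}) − 28q_{Kora}.
∂π/∂q_{Kora} = 188 − 6q_{Kora} − 2q_{Pike} = 0 ⇒ q_{Kora} = 94/3 − (1/3)q_{Pike}.
Similarly q_{Pike} = 91/3 − (1/3)q_{Kora}.
Plugging q_{Pike} into Kora's best response: q_{Kora} = 94/3 − (1/3)(91/3 − (1/3)q_{Kora}) ⇒ (8/9)q_{Kora} = 191/9, so q_{Kora} = 23.875.
Then q_{Pike} = 91/3 − (1/3)·23.875 = 22.375.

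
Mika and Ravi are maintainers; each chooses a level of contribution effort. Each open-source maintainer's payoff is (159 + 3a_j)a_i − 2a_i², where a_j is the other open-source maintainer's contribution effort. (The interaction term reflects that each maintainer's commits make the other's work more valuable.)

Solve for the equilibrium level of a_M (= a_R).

159

Mika's payoff is (159 + 3a_R)a_M − 2a_M².
∂π/∂a_M = 159 + 3a_R − 4a_M = 0, so a_M = 39.75 + 0.75a_R.
By symmetry a_R = a_M; substituting into the reaction function, 0.25a_M = 39.75 and a_M = 159.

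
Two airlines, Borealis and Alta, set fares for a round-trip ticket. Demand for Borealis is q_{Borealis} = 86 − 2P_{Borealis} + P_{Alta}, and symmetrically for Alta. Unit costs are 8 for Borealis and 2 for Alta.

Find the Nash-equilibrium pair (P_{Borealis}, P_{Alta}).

Borealis's profit: π = (P_{Borealis} − 8)(86 − 2P_{Borealis} + P_{Alta}).
∂π/∂P_{Borealis} = 102 − 4P_{Borealis} + P_{Alta} = 0 ⇒ P_{Borealis} = 25.5 + 0.25P_{Alta}.
Similarly P_{Alta} = 22.5 + 0.25P_{Borealis}.
Substituting the second reaction function into the first: P_{Borealis} = 25.5 + 0.25(22.5 + 0.25P_{Borealis}), which gives 0.9375P_{Borealis} = 31.125 ⇒ P_{Borealis} = 33.2.
Then P_{Alta} = 22.5 + 0.25·33.2 = 30.8.

33.2, 30.8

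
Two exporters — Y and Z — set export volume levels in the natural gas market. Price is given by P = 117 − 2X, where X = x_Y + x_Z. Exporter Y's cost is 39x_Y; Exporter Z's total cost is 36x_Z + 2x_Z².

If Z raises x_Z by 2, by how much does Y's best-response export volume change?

Exporter Y's profit: π = x_Y(117 − 2(x_Y + x_Z)) − 39x_Y.
∂π/∂x_Y = 78 − 4x_Y − 2x_Z = 0, so x_Y = 19.5 − 0.5x_Z.
The reaction-function slope is −0.5, so a 2-unit rise in x_Z moves x_Y by −0.5 × 2 = −1. Y's best response falls — the actions are strategic substitutes.

-1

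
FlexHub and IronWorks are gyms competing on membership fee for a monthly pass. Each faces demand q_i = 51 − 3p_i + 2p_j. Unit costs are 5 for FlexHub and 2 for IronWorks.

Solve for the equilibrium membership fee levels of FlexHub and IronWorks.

FlexHub's profit: π = (p_{FlexHub} − 5)(51 − 3p_{FlexHub} + 2p_{IronWorks}).
∂π/∂p_{FlexHub} = 66 − 6p_{FlexHub} + 2p_{IronWorks} = 0 ⇒ p_{FlexHub} = 11 + (1/3)p_{IronWorks}.
Similarly p_{IronWorks} = 9.5 + (1/3)p_{FlexHub}.
Solving the two reaction functions simultaneously: (1 − (1/3)(1/3))p_{FlexHub} = 11 + (1/3)·9.5, so (8/9)p_{FlexHub} = 85/6 and p_{FlexHub} = 15.9375.
Then p_{IronWorks} = 9.5 + (1/3)·15.9375 = 14.8125.

15.9375, 14.8125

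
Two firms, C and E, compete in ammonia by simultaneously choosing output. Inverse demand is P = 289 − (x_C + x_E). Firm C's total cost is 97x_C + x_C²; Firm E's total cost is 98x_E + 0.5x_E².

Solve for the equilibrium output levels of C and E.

35, 52

Firm C's profit: π = x_C(289 − (x_C + x_E)) − 97x_C − x_C².
∂π/∂x_C = 192 − 4x_C − x_E = 0, so x_C = 48 − 0.25x_E.
For E: ∂π/∂x_E = 191 − 3x_E − x_C = 0 ⇒ x_E = 191/3 − (1/3)x_C.
Substituting the second reaction function into the first: x_C = 48 − 0.25(191/3 − (1/3)x_C), which gives (11/12)x_C = 385/12 ⇒ x_C = 35.
Then x_E = 191/3 − (1/3)·35 = 52.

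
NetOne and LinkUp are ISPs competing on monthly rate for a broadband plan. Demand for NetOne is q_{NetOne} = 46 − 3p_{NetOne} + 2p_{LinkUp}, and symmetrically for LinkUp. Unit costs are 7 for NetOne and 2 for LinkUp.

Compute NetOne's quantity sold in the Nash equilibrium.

26.4375

NetOne's profit: π = (p_{NetOne} − 7)(46 − 3p_{NetOne} + 2p_{LinkUp}).
∂π/∂p_{NetOne} = 67 − 6p_{NetOne} + 2p_{LinkUp} = 0 ⇒ p_{NetOne} = 67/6 + (1/3)p_{LinkUp}.
Similarly p_{LinkUp} = 26/3 + (1/3)p_{NetOne}.
Solving the two reaction functions simultaneously: (1 − (1/3)(1/3))p_{NetOne} = 67/6 + (1/3)·(26/3), so (8/9)p_{NetOne} = 253/18 and p_{NetOne} = 15.8125.
Then p_{LinkUp} = 26/3 + (1/3)·15.8125 = 13.9375.
q_{NetOne} = 46 − 3·15.8125 + 2·13.9375 = 26.4375.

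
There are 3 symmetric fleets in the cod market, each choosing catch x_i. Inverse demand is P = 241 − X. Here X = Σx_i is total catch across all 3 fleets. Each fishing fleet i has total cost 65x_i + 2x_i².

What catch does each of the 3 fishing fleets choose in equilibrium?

22

A representative fishing fleet's profit is π_i = x_i(241 − X) − 65x_i − 2x_i², with X = x_i + Σ_{j≠i} x_j.
First-order condition: 176 − 6x_i − Σ_{j≠i} x_j = 0.
With identical fishing fleets, set every x_j = x: then 176 − 6x − 2x = 0, i.e. x = 176/8 = 22.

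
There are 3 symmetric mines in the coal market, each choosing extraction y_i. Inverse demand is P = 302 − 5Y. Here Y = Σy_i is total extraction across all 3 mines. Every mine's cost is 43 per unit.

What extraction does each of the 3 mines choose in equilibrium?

12.95

A representative mine's profit is π_i = y_i(302 − 5Y) − 43y_i, with Y = y_i + Σ_{j≠i} y_j.
First-order condition: 259 − 10y_i − 5Σ_{j≠i} y_j = 0.
With identical mines, set every y_j = y: then 259 − 10y − 10y = 0, i.e. y = 259/20 = 12.95.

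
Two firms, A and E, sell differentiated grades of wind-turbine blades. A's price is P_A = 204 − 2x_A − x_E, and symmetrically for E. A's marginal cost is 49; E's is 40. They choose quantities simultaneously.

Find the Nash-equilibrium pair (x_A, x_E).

30.4, 33.4

Firm A's profit: π = x_A(204 − 2x_A − x_E) − 49x_A.
∂π/∂x_A = 155 − 4x_A − x_E = 0 ⇒ x_A = 38.75 − 0.25x_E.
Similarly x_E = 41 − 0.25x_A.
Substituting the second reaction function into the first: x_A = 38.75 − 0.25(41 − 0.25x_A), which gives 0.9375x_A = 28.5 ⇒ x_A = 30.4.
Then x_E = 41 − 0.25·30.4 = 33.4.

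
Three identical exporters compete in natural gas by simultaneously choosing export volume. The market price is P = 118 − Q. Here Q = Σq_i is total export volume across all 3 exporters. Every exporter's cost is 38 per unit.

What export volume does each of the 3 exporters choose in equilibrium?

A representative exporter's profit is π_i = q_i(118 − Q) − 38q_i, with Q = q_i + Σ_{j≠i} q_j.
First-order condition: 80 − 2q_i − Σ_{j≠i} q_j = 0.
With identical exporters, set every q_j = q: then 80 − 2q − 2q = 0, i.e. q = 80/4 = 20.

20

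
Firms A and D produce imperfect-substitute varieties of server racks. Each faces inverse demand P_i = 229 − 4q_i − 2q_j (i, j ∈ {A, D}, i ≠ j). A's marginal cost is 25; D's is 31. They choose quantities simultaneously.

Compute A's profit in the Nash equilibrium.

Firm A's profit: π = q_A(229 − 4q_A − 2q_D) − 25q_A.
∂π/∂q_A = 204 − 8q_A − 2q_D = 0 ⇒ q_A = 25.5 − 0.25q_D.
Similarly q_D = 24.75 − 0.25q_A.
Solving the two reaction functions simultaneously: (1 − (−0.25)(−0.25))q_A = 25.5 − 0.25·24.75, so 0.9375q_A = 19.3125 and q_A = 20.6.
Then q_D = 24.75 − 0.25·20.6 = 19.6.
P_A = 229 − 4·20.6 − 2·19.6 = 107.4.
Profit = (107.4 − 25)·20.6 = 1697.44.

1697.44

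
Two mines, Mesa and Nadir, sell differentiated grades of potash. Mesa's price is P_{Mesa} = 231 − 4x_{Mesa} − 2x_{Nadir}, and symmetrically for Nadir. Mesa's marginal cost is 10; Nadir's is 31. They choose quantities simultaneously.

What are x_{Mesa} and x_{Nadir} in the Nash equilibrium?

Mine Mesa's profit: π = x_{Mesa}(231 − 4x_{Mesa} − 2x_{Nadir}) − 10x_{Mesa}.
∂π/∂x_{Mesa} = 221 − 8x_{Mesa} − 2x_{Nadir} = 0 ⇒ x_{Mesa} = 27.625 − 0.25x_{Nadir}.
Similarly x_{Nadir} = 25 − 0.25x_{Mesa}.
Solving the two reaction functions simultaneously: (1 − (−0.25)(−0.25))x_{Mesa} = 27.625 − 0.25·25, so 0.9375x_{Mesa} = 21.375 and x_{Mesa} = 22.8.
Then x_{Nadir} = 25 − 0.25·22.8 = 19.3.

22.8, 19.3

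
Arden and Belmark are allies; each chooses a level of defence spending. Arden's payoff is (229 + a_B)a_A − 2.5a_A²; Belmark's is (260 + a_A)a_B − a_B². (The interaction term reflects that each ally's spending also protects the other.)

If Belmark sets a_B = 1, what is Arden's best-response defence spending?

46

Expanding Arden's payoff: 229a_A + a_Ba_A − 2.5a_A².
∂π/∂a_A = 229 + a_B − 5a_A = 0, so a_A = 45.8 + 0.2a_B.
At a_B = 1: a_A = 45.8 + 0.2·1 = 46.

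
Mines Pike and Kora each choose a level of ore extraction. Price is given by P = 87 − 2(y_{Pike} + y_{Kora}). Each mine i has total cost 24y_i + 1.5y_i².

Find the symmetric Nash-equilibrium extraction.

7

Mine Pike's profit: π = y_{Pike}(87 − 2(y_{Pike} + y_{Kora})) − 24y_{Pike} − 1.5y_{Pike}².
∂π/∂y_{Pike} = 63 − 7y_{Pike} − 2y_{Kora} = 0, so y_{Pike} = 9 − (2/7)y_{Kora}.
The game is symmetric, so in equilibrium y_{Kora} = y_{Pike}: the reaction function gives (9/7)y_{Pike} = 9, hence y_{Pike} = 7.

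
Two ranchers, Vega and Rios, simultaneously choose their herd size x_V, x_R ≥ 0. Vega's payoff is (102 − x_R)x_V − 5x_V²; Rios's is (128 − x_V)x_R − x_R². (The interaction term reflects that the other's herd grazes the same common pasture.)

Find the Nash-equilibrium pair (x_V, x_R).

4, 62

Expanding Vega's payoff: 102x_V − x_Rx_V − 5x_V².
∂π/∂x_V = 102 − x_R − 10x_V = 0, so x_V = 10.2 − 0.1x_R.
Likewise for Rios: x_R = 64 − 0.5x_V.
Plugging x_R into Vega's best response: x_V = 10.2 − 0.1(64 − 0.5x_V) ⇒ 0.95x_V = 3.8, so x_V = 4.
Then x_R = 64 − 0.5·4 = 62.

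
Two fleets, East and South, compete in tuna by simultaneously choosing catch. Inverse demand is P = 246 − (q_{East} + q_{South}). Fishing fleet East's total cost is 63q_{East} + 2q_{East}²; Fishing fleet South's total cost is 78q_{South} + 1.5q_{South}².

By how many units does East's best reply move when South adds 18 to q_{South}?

Fishing fleet East's profit: π = q_{East}(246 − (q_{East} + q_{South})) − 63q_{East} − 2q_{East}².
∂π/∂q_{East} = 183 − 6q_{East} − q_{South} = 0, so q_{East} = 30.5 − (1/6)q_{South}.
The reaction-function slope is −1/6, so an 18-unit rise in q_{South} moves q_{East} by −1/6 × 18 = −3. East's best response falls — the actions are strategic substitutes.

-3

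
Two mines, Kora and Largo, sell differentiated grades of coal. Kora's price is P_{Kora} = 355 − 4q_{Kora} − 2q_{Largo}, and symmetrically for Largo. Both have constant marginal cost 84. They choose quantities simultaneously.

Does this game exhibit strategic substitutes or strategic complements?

Mine Kora's profit: π = q_{Kora}(355 − 4q_{Kora} − 2q_{Largo}) − 84q_{Kora}.
∂π/∂q_{Kora} = 271 − 8q_{Kora} − 2q_{Largo} = 0 ⇒ q_{Kora} = 33.875 − 0.25q_{Largo}.
The best-response slope dq_{Kora}/dq_{Largo} = −0.25 < 0: the reaction function is downward-sloping, so the choices are strategic substitutes.

strategic substitutes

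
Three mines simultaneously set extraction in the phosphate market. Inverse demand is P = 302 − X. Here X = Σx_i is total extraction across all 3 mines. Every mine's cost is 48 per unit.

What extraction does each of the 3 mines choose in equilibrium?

A representative mine's profit is π_i = x_i(302 − X) − 48x_i, with X = x_i + Σ_{j≠i} x_j.
First-order condition: 254 − 2x_i − Σ_{j≠i} x_j = 0.
Imposing symmetry (x_j = x for all j) turns Σ_{j≠i} x_j into 2x, so 254 = 4x and x = 63.5.

63.5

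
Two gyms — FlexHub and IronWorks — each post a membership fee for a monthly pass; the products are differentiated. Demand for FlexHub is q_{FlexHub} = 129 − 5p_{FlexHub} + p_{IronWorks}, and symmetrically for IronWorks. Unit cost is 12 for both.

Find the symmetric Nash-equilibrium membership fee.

FlexHub's profit: π = (p_{FlexHub} − 12)(129 − 5p_{FlexHub} + p_{IronWorks}).
∂π/∂p_{FlexHub} = 189 − 10p_{FlexHub} + p_{IronWorks} = 0 ⇒ p_{FlexHub} = 18.9 + 0.1p_{IronWorks}.
The game is symmetric, so in equilibrium p_{IronWorks} = p_{FlexHub}: the reaction function gives 0.9p_{FlexHub} = 18.9, hence p_{FlexHub} = 21.

21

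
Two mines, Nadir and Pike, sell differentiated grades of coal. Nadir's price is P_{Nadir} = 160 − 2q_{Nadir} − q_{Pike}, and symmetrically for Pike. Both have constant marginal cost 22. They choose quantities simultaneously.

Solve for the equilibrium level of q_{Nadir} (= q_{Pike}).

Mine Nadir's profit: π = q_{Nadir}(160 − 2q_{Nadir} − q_{Pike}) − 22q_{Nadir}.
∂π/∂q_{Nadir} = 138 − 4q_{Nadir} − q_{Pike} = 0 ⇒ q_{Nadir} = 34.5 − 0.25q_{Pike}.
Setting q_{Nadir} = q_{Pike} in the reaction function: q_{Nadir} = 34.5 − 0.25q_{Nadir}, so q_{Nadir} = 34.5 / 1.25 = 27.6.

27.6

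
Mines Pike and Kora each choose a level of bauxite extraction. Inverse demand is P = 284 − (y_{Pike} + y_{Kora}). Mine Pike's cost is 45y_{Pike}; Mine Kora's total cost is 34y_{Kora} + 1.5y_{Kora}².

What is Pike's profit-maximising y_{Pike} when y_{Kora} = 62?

Mine Pike's profit: π = y_{Pike}(284 − (y_{Pike} + y_{Kora})) − 45y_{Pike}.
∂π/∂y_{Pike} = 239 − 2y_{Pike} − y_{Kora} = 0, so y_{Pike} = 119.5 − 0.5y_{Kora}.
At y_{Kora} = 62: y_{Pike} = 119.5 − 0.5·62 = 88.5.

88.5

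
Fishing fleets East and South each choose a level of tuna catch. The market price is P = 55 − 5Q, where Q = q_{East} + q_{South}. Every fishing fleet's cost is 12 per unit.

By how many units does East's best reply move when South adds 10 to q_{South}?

Fishing fleet East's profit: π = q_{East}(55 − 5(q_{East} + q_{South})) − 12q_{East}.
∂π/∂q_{East} = 43 − 10q_{East} − 5q_{South} = 0, so q_{East} = 4.3 − 0.5q_{South}.
The reaction-function slope is −0.5, so a 10-unit rise in q_{South} moves q_{East} by −0.5 × 10 = −5. East's best response falls — the actions are strategic substitutes.

-5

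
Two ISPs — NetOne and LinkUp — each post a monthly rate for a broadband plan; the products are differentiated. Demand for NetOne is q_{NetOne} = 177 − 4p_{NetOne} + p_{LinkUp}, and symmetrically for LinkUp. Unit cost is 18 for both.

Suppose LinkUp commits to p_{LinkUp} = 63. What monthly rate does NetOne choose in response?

NetOne's profit: π = (p_{NetOne} − 18)(177 − 4p_{NetOne} + p_{LinkUp}).
∂π/∂p_{NetOne} = 249 − 8p_{NetOne} + p_{LinkUp} = 0 ⇒ p_{NetOne} = 31.125 + 0.125p_{LinkUp}.
At p_{LinkUp} = 63: p_{NetOne} = 31.125 + 0.125·63 = 39.

39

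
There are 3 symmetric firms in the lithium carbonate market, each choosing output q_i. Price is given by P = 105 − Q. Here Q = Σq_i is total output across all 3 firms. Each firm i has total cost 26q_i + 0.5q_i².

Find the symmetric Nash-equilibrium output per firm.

A representative firm's profit is π_i = q_i(105 − Q) − 26q_i − 0.5q_i², with Q = q_i + Σ_{j≠i} q_j.
First-order condition: 79 − 3q_i − Σ_{j≠i} q_j = 0.
In a symmetric equilibrium every firm chooses the same q, so Σ_{j≠i} q_j = 2q. The condition becomes 79 − 5q = 0, giving q = 79/5 = 15.8.

15.8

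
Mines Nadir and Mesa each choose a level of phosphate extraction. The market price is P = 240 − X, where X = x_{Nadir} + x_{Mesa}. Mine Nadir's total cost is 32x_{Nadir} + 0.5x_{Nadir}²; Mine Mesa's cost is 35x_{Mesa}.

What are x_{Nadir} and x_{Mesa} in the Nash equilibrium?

42.2, 81.4

Mine Nadir's profit: π = x_{Nadir}(240 − (x_{Nadir} + x_{Mesa})) − 32x_{Nadir} − 0.5x_{Nadir}².
∂π/∂x_{Nadir} = 208 − 3x_{Nadir} − x_{Mesa} = 0, so x_{Nadir} = 208/3 − (1/3)x_{Mesa}.
For Mesa: ∂π/∂x_{Mesa} = 205 − 2x_{Mesa} − x_{Nadir} = 0 ⇒ x_{Mesa} = 102.5 − 0.5x_{Nadir}.
Solving the two reaction functions simultaneously: (1 − (−1/3)(−0.5))x_{Nadir} = 208/3 − (1/3)·102.5, so (5/6)x_{Nadir} = 211/6 and x_{Nadir} = 42.2.
Then x_{Mesa} = 102.5 − 0.5·42.2 = 81.4.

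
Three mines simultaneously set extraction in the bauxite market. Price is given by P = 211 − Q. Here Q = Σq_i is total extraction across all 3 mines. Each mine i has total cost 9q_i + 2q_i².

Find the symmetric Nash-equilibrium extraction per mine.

25.25

A representative mine's profit is π_i = q_i(211 − Q) − 9q_i − 2q_i², with Q = q_i + Σ_{j≠i} q_j.
First-order condition: 202 − 6q_i − Σ_{j≠i} q_j = 0.
Imposing symmetry (q_j = q for all j) turns Σ_{j≠i} q_j into 2q, so 202 = 8q and q = 25.25.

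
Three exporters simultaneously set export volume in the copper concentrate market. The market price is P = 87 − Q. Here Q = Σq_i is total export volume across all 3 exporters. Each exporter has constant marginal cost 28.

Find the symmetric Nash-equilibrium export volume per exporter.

14.75

A representative exporter's profit is π_i = q_i(87 − Q) − 28q_i, with Q = q_i + Σ_{j≠i} q_j.
First-order condition: 59 − 2q_i − Σ_{j≠i} q_j = 0.
Imposing symmetry (q_j = q for all j) turns Σ_{j≠i} q_j into 2q, so 59 = 4q and q = 14.75.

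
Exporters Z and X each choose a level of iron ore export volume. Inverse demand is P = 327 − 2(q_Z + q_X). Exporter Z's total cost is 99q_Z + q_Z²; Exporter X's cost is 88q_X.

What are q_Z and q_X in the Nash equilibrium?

Exporter Z's profit: π = q_Z(327 − 2(q_Z + q_X)) − 99q_Z − q_Z².
∂π/∂q_Z = 228 − 6q_Z − 2q_X = 0, so q_Z = 38 − (1/3)q_X.
For X: ∂π/∂q_X = 239 − 4q_X − 2q_Z = 0 ⇒ q_X = 59.75 − 0.5q_Z.
Solving the two reaction functions simultaneously: (1 − (−1/3)(−0.5))q_Z = 38 − (1/3)·59.75, so (5/6)q_Z = 217/12 and q_Z = 21.7.
Then q_X = 59.75 − 0.5·21.7 = 48.9.

21.7, 48.9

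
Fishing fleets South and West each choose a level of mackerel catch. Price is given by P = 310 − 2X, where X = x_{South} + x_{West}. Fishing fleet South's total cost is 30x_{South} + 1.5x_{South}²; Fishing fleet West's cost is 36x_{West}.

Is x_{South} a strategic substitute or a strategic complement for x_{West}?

strategic substitutes

Fishing fleet South's profit: π = x_{South}(310 − 2(x_{South} + x_{West})) − 30x_{South} − 1.5x_{South}².
∂π/∂x_{South} = 280 − 7x_{South} − 2x_{West} = 0, so x_{South} = 40 − (2/7)x_{West}.
The best-response slope dx_{South}/dx_{West} = −2/7 < 0: the reaction function is downward-sloping, so the choices are strategic substitutes.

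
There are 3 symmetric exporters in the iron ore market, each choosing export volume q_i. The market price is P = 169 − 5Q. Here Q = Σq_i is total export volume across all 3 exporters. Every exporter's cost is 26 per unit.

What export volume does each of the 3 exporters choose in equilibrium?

A representative exporter's profit is π_i = q_i(169 − 5Q) − 26q_i, with Q = q_i + Σ_{j≠i} q_j.
First-order condition: 143 − 10q_i − 5Σ_{j≠i} q_j = 0.
In a symmetric equilibrium every exporter chooses the same q, so Σ_{j≠i} q_j = 2q. The condition becomes 143 − 20q = 0, giving q = 143/20 = 7.15.

7.15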